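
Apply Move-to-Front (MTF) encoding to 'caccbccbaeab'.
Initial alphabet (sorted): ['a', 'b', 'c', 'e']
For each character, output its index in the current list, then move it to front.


MTF encoding:
'c': index 2 in ['a', 'b', 'c', 'e'] -> ['c', 'a', 'b', 'e']
'a': index 1 in ['c', 'a', 'b', 'e'] -> ['a', 'c', 'b', 'e']
'c': index 1 in ['a', 'c', 'b', 'e'] -> ['c', 'a', 'b', 'e']
'c': index 0 in ['c', 'a', 'b', 'e'] -> ['c', 'a', 'b', 'e']
'b': index 2 in ['c', 'a', 'b', 'e'] -> ['b', 'c', 'a', 'e']
'c': index 1 in ['b', 'c', 'a', 'e'] -> ['c', 'b', 'a', 'e']
'c': index 0 in ['c', 'b', 'a', 'e'] -> ['c', 'b', 'a', 'e']
'b': index 1 in ['c', 'b', 'a', 'e'] -> ['b', 'c', 'a', 'e']
'a': index 2 in ['b', 'c', 'a', 'e'] -> ['a', 'b', 'c', 'e']
'e': index 3 in ['a', 'b', 'c', 'e'] -> ['e', 'a', 'b', 'c']
'a': index 1 in ['e', 'a', 'b', 'c'] -> ['a', 'e', 'b', 'c']
'b': index 2 in ['a', 'e', 'b', 'c'] -> ['b', 'a', 'e', 'c']


Output: [2, 1, 1, 0, 2, 1, 0, 1, 2, 3, 1, 2]


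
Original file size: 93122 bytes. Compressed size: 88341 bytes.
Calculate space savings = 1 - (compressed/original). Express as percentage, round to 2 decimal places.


ratio = compressed/original = 88341/93122 = 0.948659
savings = 1 - ratio = 1 - 0.948659 = 0.051341
as a percentage: 0.051341 * 100 = 5.13%

Space savings = 1 - 88341/93122 = 5.13%


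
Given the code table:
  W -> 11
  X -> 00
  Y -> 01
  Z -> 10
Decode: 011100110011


Decoding:
01 -> Y
11 -> W
00 -> X
11 -> W
00 -> X
11 -> W


Result: YWXWXW


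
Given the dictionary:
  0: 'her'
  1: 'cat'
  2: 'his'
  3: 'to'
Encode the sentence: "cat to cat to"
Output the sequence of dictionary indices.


Look up each word in the dictionary:
  'cat' -> 1
  'to' -> 3
  'cat' -> 1
  'to' -> 3

Encoded: [1, 3, 1, 3]


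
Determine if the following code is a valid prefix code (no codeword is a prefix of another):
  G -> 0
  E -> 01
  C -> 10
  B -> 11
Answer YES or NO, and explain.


Checking each pair (does one codeword prefix another?):
  G='0' vs E='01': prefix -- VIOLATION

NO -- this is NOT a valid prefix code. G (0) is a prefix of E (01).


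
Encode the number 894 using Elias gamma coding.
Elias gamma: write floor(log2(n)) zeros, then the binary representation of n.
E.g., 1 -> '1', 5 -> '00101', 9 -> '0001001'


num_bits = floor(log2(894)) + 1 = 10
leading_zeros = num_bits - 1 = 9
binary(894) = 1101111110

Elias gamma(894) = '000000000' + '1101111110' = 0000000001101111110 (19 bits)


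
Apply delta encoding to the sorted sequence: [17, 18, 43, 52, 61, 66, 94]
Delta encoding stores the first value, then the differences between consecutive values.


First value: 17
Deltas:
  18 - 17 = 1
  43 - 18 = 25
  52 - 43 = 9
  61 - 52 = 9
  66 - 61 = 5
  94 - 66 = 28


Delta encoded: [17, 1, 25, 9, 9, 5, 28]


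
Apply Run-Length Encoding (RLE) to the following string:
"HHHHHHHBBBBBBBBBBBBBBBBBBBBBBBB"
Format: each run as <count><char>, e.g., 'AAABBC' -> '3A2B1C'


Scanning runs left to right:
  i=0: run of 'H' x 7 -> '7H'
  i=7: run of 'B' x 24 -> '24B'

RLE = 7H24B


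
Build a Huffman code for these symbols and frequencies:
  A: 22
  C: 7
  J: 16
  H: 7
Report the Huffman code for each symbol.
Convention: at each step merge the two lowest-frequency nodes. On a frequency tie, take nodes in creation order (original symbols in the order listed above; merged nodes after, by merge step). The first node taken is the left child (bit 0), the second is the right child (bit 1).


Huffman tree construction:
Step 1: Merge C(7) + H(7) = 14
Step 2: Merge (C+H)(14) + J(16) = 30
Step 3: Merge A(22) + ((C+H)+J)(30) = 52
Read each symbol's code off the tree from the root (left child = 0, right child = 1).

Codes:
  A: 0 (length 1)
  C: 100 (length 3)
  J: 11 (length 2)
  H: 101 (length 3)
Average code length: 96/52 = 1.8462 bits/symbol


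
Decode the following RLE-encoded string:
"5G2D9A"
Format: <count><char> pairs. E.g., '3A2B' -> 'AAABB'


Expanding each <count><char> pair:
  5G -> 'GGGGG'
  2D -> 'DD'
  9A -> 'AAAAAAAAA'

Decoded = GGGGGDDAAAAAAAAA


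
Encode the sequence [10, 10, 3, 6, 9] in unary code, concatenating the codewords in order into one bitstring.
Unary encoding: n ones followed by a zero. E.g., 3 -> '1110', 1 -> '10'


Encode each number as n ones followed by a terminating 0:
  10 -> 11111111110 (11 bits)
  10 -> 11111111110 (11 bits)
  3 -> 1110 (4 bits)
  6 -> 1111110 (7 bits)
  9 -> 1111111110 (10 bits)
Total length = 11 + 11 + 4 + 7 + 10 = 43 bits.

Unary([10, 10, 3, 6, 9]) = 1111111111011111111110111011111101111111110 (43 bits)


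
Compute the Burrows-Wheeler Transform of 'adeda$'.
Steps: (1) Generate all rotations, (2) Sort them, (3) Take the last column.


Rotations (sorted):
  0: $adeda -> last char: a
  1: a$aded -> last char: d
  2: adeda$ -> last char: $
  3: da$ade -> last char: e
  4: deda$a -> last char: a
  5: eda$ad -> last char: d


BWT = ad$ead


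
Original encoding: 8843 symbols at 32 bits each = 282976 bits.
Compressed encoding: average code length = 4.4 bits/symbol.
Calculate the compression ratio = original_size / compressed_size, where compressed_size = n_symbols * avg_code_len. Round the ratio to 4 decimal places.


original_size = n_symbols * orig_bits = 8843 * 32 = 282976 bits
compressed_size = n_symbols * avg_code_len = 8843 * 4.4 = 38909.2 bits
ratio = original_size / compressed_size = 282976 / 38909.2 = 7.2727

Compression ratio = 7.2727


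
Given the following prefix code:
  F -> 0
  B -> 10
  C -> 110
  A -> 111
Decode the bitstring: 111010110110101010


Decoding step by step:
Bits 111 -> A
Bits 0 -> F
Bits 10 -> B
Bits 110 -> C
Bits 110 -> C
Bits 10 -> B
Bits 10 -> B
Bits 10 -> B


Decoded message: AFBCCBBB


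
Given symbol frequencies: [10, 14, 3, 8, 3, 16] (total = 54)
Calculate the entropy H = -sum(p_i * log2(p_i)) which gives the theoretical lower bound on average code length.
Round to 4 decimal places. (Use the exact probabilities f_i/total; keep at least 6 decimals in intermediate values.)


Per-symbol terms -p_i * log2(p_i) with p_i = f_i/54:
  p = 10/54 = 0.185185: log2(p) = -2.432959, -p*log2(p) = 0.450548
  p = 14/54 = 0.259259: log2(p) = -1.947533, -p*log2(p) = 0.504916
  p = 3/54 = 0.055556: log2(p) = -4.169925, -p*log2(p) = 0.231663
  p = 8/54 = 0.148148: log2(p) = -2.754888, -p*log2(p) = 0.408131
  p = 3/54 = 0.055556: log2(p) = -4.169925, -p*log2(p) = 0.231663
  p = 16/54 = 0.296296: log2(p) = -1.754888, -p*log2(p) = 0.519967
H = 0.450548 + 0.504916 + 0.231663 + 0.408131 + 0.231663 + 0.519967 = 2.346888

H = 2.3469 bits/symbol


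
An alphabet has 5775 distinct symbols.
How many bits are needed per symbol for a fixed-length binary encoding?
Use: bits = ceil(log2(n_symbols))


log2(5775) = 12.4956
Bracket: 2^12 = 4096 < 5775 <= 2^13 = 8192
So ceil(log2(5775)) = 13

bits = ceil(log2(5775)) = ceil(12.4956) = 13 bits


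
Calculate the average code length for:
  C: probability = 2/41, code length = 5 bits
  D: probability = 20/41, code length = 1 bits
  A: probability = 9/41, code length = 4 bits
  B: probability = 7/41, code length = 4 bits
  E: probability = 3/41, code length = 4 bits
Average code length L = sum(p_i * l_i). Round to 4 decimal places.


Weighted contributions p_i * l_i:
  C: (2/41) * 5 = 10/41
  D: (20/41) * 1 = 20/41
  A: (9/41) * 4 = 36/41
  B: (7/41) * 4 = 28/41
  E: (3/41) * 4 = 12/41
Sum = (10 + 20 + 36 + 28 + 12)/41 = 106/41

L = 106/41 = 2.5854 bits/symbol


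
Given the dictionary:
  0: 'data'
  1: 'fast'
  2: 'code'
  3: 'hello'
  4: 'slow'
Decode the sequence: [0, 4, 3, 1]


Look up each index in the dictionary:
  0 -> 'data'
  4 -> 'slow'
  3 -> 'hello'
  1 -> 'fast'

Decoded: "data slow hello fast"


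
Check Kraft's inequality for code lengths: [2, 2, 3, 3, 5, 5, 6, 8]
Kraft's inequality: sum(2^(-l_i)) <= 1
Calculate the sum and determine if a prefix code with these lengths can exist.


Sum = 2^(-2) + 2^(-2) + 2^(-3) + 2^(-3) + 2^(-5) + 2^(-5) + 2^(-6) + 2^(-8)
    = 0.25 + 0.25 + 0.125 + 0.125 + 0.03125 + 0.03125 + 0.015625 + 0.00390625
    = 213/256 = 0.83203125
Since 0.83203125 <= 1, Kraft's inequality IS satisfied.
A prefix code with these lengths CAN exist.

Kraft sum = 0.83203125. Satisfied.


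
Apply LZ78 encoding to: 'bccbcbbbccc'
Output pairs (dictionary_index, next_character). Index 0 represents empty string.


LZ78 encoding steps:
Dictionary: {0: ''}
Step 1: w='' (idx 0), next='b' -> output (0, 'b'), add 'b' as idx 1
Step 2: w='' (idx 0), next='c' -> output (0, 'c'), add 'c' as idx 2
Step 3: w='c' (idx 2), next='b' -> output (2, 'b'), add 'cb' as idx 3
Step 4: w='cb' (idx 3), next='b' -> output (3, 'b'), add 'cbb' as idx 4
Step 5: w='b' (idx 1), next='c' -> output (1, 'c'), add 'bc' as idx 5
Step 6: w='c' (idx 2), next='c' -> output (2, 'c'), add 'cc' as idx 6


Encoded: [(0, 'b'), (0, 'c'), (2, 'b'), (3, 'b'), (1, 'c'), (2, 'c')]


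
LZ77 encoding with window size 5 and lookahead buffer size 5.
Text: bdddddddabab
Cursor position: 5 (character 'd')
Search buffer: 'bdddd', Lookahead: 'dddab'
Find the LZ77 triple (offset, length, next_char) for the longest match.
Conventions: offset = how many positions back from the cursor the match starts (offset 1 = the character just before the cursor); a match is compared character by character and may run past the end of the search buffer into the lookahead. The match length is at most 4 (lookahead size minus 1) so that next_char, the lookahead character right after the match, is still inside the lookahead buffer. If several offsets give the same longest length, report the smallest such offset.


Try each offset into the search buffer:
  offset=1 (pos 4, char 'd'): match length 3
  offset=2 (pos 3, char 'd'): match length 3
  offset=3 (pos 2, char 'd'): match length 3
  offset=4 (pos 1, char 'd'): match length 3
  offset=5 (pos 0, char 'b'): match length 0
Longest match has length 3, found at offsets 1, 2, 3, 4; take the smallest, offset 1.
next_char = character at position 5 + 3 = 8 -> 'a'

Best match: offset=1, length=3 (matching 'ddd' starting at position 4)
LZ77 triple: (1, 3, 'a')


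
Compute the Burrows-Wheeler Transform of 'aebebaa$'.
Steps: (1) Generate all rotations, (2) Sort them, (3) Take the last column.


Rotations (sorted):
  0: $aebebaa -> last char: a
  1: a$aebeba -> last char: a
  2: aa$aebeb -> last char: b
  3: aebebaa$ -> last char: $
  4: baa$aebe -> last char: e
  5: bebaa$ae -> last char: e
  6: ebaa$aeb -> last char: b
  7: ebebaa$a -> last char: a


BWT = aab$eeba


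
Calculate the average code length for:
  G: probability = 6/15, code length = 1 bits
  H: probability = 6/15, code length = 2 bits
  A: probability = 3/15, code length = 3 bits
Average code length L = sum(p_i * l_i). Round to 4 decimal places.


Weighted contributions p_i * l_i:
  G: (6/15) * 1 = 6/15
  H: (6/15) * 2 = 12/15
  A: (3/15) * 3 = 9/15
Sum = (6 + 12 + 9)/15 = 27/15

L = 27/15 = 1.8000 bits/symbol


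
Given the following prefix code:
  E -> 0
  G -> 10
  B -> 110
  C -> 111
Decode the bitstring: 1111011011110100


Decoding step by step:
Bits 111 -> C
Bits 10 -> G
Bits 110 -> B
Bits 111 -> C
Bits 10 -> G
Bits 10 -> G
Bits 0 -> E


Decoded message: CGBCGGE


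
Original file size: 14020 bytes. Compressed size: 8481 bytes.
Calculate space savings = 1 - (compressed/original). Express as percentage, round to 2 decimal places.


ratio = compressed/original = 8481/14020 = 0.604922
savings = 1 - ratio = 1 - 0.604922 = 0.395078
as a percentage: 0.395078 * 100 = 39.51%

Space savings = 1 - 8481/14020 = 39.51%


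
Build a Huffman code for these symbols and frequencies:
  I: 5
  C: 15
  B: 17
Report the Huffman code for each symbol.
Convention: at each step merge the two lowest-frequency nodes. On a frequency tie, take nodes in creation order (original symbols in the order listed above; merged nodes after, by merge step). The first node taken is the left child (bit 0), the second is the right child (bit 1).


Huffman tree construction:
Step 1: Merge I(5) + C(15) = 20
Step 2: Merge B(17) + (I+C)(20) = 37
Read each symbol's code off the tree from the root (left child = 0, right child = 1).

Codes:
  I: 10 (length 2)
  C: 11 (length 2)
  B: 0 (length 1)
Average code length: 57/37 = 1.5405 bits/symbol


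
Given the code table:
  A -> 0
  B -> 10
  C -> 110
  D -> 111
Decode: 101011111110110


Decoding:
10 -> B
10 -> B
111 -> D
111 -> D
10 -> B
110 -> C


Result: BBDDBC


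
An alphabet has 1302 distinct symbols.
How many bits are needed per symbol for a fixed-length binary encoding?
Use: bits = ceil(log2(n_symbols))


log2(1302) = 10.3465
Bracket: 2^10 = 1024 < 1302 <= 2^11 = 2048
So ceil(log2(1302)) = 11

bits = ceil(log2(1302)) = ceil(10.3465) = 11 bits


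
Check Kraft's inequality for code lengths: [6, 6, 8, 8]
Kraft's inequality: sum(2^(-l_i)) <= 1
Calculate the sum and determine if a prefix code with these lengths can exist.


Sum = 2^(-6) + 2^(-6) + 2^(-8) + 2^(-8)
    = 0.015625 + 0.015625 + 0.00390625 + 0.00390625
    = 10/256 = 0.0390625
Since 0.0390625 <= 1, Kraft's inequality IS satisfied.
A prefix code with these lengths CAN exist.

Kraft sum = 0.0390625. Satisfied.


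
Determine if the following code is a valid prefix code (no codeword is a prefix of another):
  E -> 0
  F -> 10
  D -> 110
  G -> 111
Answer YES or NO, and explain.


Checking each pair (does one codeword prefix another?):
  E='0' vs F='10': no prefix
  E='0' vs D='110': no prefix
  E='0' vs G='111': no prefix
  F='10' vs E='0': no prefix
  F='10' vs D='110': no prefix
  F='10' vs G='111': no prefix
  D='110' vs E='0': no prefix
  D='110' vs F='10': no prefix
  D='110' vs G='111': no prefix
  G='111' vs E='0': no prefix
  G='111' vs F='10': no prefix
  G='111' vs D='110': no prefix
No violation found over all pairs.

YES -- this is a valid prefix code. No codeword is a prefix of any other codeword.


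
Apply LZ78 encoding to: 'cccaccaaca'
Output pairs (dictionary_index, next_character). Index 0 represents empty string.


LZ78 encoding steps:
Dictionary: {0: ''}
Step 1: w='' (idx 0), next='c' -> output (0, 'c'), add 'c' as idx 1
Step 2: w='c' (idx 1), next='c' -> output (1, 'c'), add 'cc' as idx 2
Step 3: w='' (idx 0), next='a' -> output (0, 'a'), add 'a' as idx 3
Step 4: w='cc' (idx 2), next='a' -> output (2, 'a'), add 'cca' as idx 4
Step 5: w='a' (idx 3), next='c' -> output (3, 'c'), add 'ac' as idx 5
Step 6: w='a' (idx 3), end of input -> output (3, '')


Encoded: [(0, 'c'), (1, 'c'), (0, 'a'), (2, 'a'), (3, 'c'), (3, '')]


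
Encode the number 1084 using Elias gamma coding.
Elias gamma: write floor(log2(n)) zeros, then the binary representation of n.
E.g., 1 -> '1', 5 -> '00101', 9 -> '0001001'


num_bits = floor(log2(1084)) + 1 = 11
leading_zeros = num_bits - 1 = 10
binary(1084) = 10000111100

Elias gamma(1084) = '0000000000' + '10000111100' = 000000000010000111100 (21 bits)


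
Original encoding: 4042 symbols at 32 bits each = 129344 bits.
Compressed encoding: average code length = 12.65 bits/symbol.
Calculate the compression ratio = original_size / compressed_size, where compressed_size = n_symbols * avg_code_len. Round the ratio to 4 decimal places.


original_size = n_symbols * orig_bits = 4042 * 32 = 129344 bits
compressed_size = n_symbols * avg_code_len = 4042 * 12.65 = 51131.3 bits
ratio = original_size / compressed_size = 129344 / 51131.3 = 2.5296

Compression ratio = 2.5296


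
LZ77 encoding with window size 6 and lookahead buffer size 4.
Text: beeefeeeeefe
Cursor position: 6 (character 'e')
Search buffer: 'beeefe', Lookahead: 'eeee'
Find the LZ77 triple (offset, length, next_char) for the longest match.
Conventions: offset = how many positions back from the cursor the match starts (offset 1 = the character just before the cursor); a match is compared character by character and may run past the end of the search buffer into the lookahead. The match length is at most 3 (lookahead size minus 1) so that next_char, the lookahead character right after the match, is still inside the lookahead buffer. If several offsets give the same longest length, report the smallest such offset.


Try each offset into the search buffer:
  offset=1 (pos 5, char 'e'): match length 3
  offset=2 (pos 4, char 'f'): match length 0
  offset=3 (pos 3, char 'e'): match length 1
  offset=4 (pos 2, char 'e'): match length 2
  offset=5 (pos 1, char 'e'): match length 3
  offset=6 (pos 0, char 'b'): match length 0
Longest match has length 3, found at offsets 1, 5; take the smallest, offset 1.
next_char = character at position 6 + 3 = 9 -> 'e'

Best match: offset=1, length=3 (matching 'eee' starting at position 5)
LZ77 triple: (1, 3, 'e')


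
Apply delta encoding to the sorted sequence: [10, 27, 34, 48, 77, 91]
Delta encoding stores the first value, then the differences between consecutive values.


First value: 10
Deltas:
  27 - 10 = 17
  34 - 27 = 7
  48 - 34 = 14
  77 - 48 = 29
  91 - 77 = 14


Delta encoded: [10, 17, 7, 14, 29, 14]


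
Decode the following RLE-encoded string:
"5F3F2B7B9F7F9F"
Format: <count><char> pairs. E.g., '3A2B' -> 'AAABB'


Expanding each <count><char> pair:
  5F -> 'FFFFF'
  3F -> 'FFF'
  2B -> 'BB'
  7B -> 'BBBBBBB'
  9F -> 'FFFFFFFFF'
  7F -> 'FFFFFFF'
  9F -> 'FFFFFFFFF'

Decoded = FFFFFFFFBBBBBBBBBFFFFFFFFFFFFFFFFFFFFFFFFF


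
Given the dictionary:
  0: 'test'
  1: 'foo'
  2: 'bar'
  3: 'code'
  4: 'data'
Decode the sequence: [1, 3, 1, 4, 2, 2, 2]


Look up each index in the dictionary:
  1 -> 'foo'
  3 -> 'code'
  1 -> 'foo'
  4 -> 'data'
  2 -> 'bar'
  2 -> 'bar'
  2 -> 'bar'

Decoded: "foo code foo data bar bar bar"


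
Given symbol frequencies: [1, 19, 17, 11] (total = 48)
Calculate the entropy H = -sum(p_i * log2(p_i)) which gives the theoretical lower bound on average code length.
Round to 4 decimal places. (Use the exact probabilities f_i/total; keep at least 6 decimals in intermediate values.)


Per-symbol terms -p_i * log2(p_i) with p_i = f_i/48:
  p = 1/48 = 0.020833: log2(p) = -5.584963, -p*log2(p) = 0.116353
  p = 19/48 = 0.395833: log2(p) = -1.337035, -p*log2(p) = 0.529243
  p = 17/48 = 0.354167: log2(p) = -1.497500, -p*log2(p) = 0.530364
  p = 11/48 = 0.229167: log2(p) = -2.125531, -p*log2(p) = 0.487101
H = 0.116353 + 0.529243 + 0.530364 + 0.487101 = 1.663061

H = 1.6631 bits/symbol


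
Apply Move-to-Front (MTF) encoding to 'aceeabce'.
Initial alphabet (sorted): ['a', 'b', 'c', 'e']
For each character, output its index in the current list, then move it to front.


MTF encoding:
'a': index 0 in ['a', 'b', 'c', 'e'] -> ['a', 'b', 'c', 'e']
'c': index 2 in ['a', 'b', 'c', 'e'] -> ['c', 'a', 'b', 'e']
'e': index 3 in ['c', 'a', 'b', 'e'] -> ['e', 'c', 'a', 'b']
'e': index 0 in ['e', 'c', 'a', 'b'] -> ['e', 'c', 'a', 'b']
'a': index 2 in ['e', 'c', 'a', 'b'] -> ['a', 'e', 'c', 'b']
'b': index 3 in ['a', 'e', 'c', 'b'] -> ['b', 'a', 'e', 'c']
'c': index 3 in ['b', 'a', 'e', 'c'] -> ['c', 'b', 'a', 'e']
'e': index 3 in ['c', 'b', 'a', 'e'] -> ['e', 'c', 'b', 'a']


Output: [0, 2, 3, 0, 2, 3, 3, 3]


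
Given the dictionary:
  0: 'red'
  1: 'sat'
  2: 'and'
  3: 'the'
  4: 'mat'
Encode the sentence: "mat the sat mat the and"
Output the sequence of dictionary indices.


Look up each word in the dictionary:
  'mat' -> 4
  'the' -> 3
  'sat' -> 1
  'mat' -> 4
  'the' -> 3
  'and' -> 2

Encoded: [4, 3, 1, 4, 3, 2]


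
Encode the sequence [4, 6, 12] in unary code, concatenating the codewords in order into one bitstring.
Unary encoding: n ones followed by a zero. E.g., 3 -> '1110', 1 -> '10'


Encode each number as n ones followed by a terminating 0:
  4 -> 11110 (5 bits)
  6 -> 1111110 (7 bits)
  12 -> 1111111111110 (13 bits)
Total length = 5 + 7 + 13 = 25 bits.

Unary([4, 6, 12]) = 1111011111101111111111110 (25 bits)


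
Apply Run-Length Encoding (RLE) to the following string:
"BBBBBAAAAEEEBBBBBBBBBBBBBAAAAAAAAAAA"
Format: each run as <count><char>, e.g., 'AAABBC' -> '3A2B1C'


Scanning runs left to right:
  i=0: run of 'B' x 5 -> '5B'
  i=5: run of 'A' x 4 -> '4A'
  i=9: run of 'E' x 3 -> '3E'
  i=12: run of 'B' x 13 -> '13B'
  i=25: run of 'A' x 11 -> '11A'

RLE = 5B4A3E13B11A


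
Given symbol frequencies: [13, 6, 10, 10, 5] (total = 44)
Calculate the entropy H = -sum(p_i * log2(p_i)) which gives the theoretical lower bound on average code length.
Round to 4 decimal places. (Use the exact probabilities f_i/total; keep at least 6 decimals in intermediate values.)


Per-symbol terms -p_i * log2(p_i) with p_i = f_i/44:
  p = 13/44 = 0.295455: log2(p) = -1.758992, -p*log2(p) = 0.519702
  p = 6/44 = 0.136364: log2(p) = -2.874469, -p*log2(p) = 0.391973
  p = 10/44 = 0.227273: log2(p) = -2.137504, -p*log2(p) = 0.485796
  p = 10/44 = 0.227273: log2(p) = -2.137504, -p*log2(p) = 0.485796
  p = 5/44 = 0.113636: log2(p) = -3.137504, -p*log2(p) = 0.356534
H = 0.519702 + 0.391973 + 0.485796 + 0.485796 + 0.356534 = 2.239801

H = 2.2398 bits/symbol


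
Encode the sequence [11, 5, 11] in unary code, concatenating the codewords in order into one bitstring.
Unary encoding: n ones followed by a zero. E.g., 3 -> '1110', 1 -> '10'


Encode each number as n ones followed by a terminating 0:
  11 -> 111111111110 (12 bits)
  5 -> 111110 (6 bits)
  11 -> 111111111110 (12 bits)
Total length = 12 + 6 + 12 = 30 bits.

Unary([11, 5, 11]) = 111111111110111110111111111110 (30 bits)


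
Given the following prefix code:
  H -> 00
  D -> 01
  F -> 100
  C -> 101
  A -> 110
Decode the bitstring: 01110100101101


Decoding step by step:
Bits 01 -> D
Bits 110 -> A
Bits 100 -> F
Bits 101 -> C
Bits 101 -> C


Decoded message: DAFCC


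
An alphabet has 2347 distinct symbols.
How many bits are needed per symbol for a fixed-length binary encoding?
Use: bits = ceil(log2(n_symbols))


log2(2347) = 11.1966
Bracket: 2^11 = 2048 < 2347 <= 2^12 = 4096
So ceil(log2(2347)) = 12

bits = ceil(log2(2347)) = ceil(11.1966) = 12 bits


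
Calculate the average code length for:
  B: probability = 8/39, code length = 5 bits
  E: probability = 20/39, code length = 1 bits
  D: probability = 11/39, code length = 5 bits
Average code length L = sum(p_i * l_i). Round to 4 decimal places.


Weighted contributions p_i * l_i:
  B: (8/39) * 5 = 40/39
  E: (20/39) * 1 = 20/39
  D: (11/39) * 5 = 55/39
Sum = (40 + 20 + 55)/39 = 115/39

L = 115/39 = 2.9487 bits/symbol


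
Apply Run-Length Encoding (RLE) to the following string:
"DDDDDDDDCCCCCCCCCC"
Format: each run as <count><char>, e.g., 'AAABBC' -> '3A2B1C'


Scanning runs left to right:
  i=0: run of 'D' x 8 -> '8D'
  i=8: run of 'C' x 10 -> '10C'

RLE = 8D10C


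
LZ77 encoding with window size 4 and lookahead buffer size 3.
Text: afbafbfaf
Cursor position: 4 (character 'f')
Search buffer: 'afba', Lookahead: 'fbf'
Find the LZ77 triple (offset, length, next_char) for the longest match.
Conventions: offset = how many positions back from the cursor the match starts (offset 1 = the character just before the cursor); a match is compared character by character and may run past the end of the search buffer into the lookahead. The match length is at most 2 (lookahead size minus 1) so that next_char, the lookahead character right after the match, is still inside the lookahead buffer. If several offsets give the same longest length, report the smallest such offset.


Try each offset into the search buffer:
  offset=1 (pos 3, char 'a'): match length 0
  offset=2 (pos 2, char 'b'): match length 0
  offset=3 (pos 1, char 'f'): match length 2
  offset=4 (pos 0, char 'a'): match length 0
Longest match has length 2 at offset 3.
next_char = character at position 4 + 2 = 6 -> 'f'

Best match: offset=3, length=2 (matching 'fb' starting at position 1)
LZ77 triple: (3, 2, 'f')


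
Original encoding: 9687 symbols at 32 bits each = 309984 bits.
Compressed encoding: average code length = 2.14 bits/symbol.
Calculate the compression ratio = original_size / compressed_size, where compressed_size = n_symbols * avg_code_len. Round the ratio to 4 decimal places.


original_size = n_symbols * orig_bits = 9687 * 32 = 309984 bits
compressed_size = n_symbols * avg_code_len = 9687 * 2.14 = 20730.18 bits
ratio = original_size / compressed_size = 309984 / 20730.18 = 14.9533

Compression ratio = 14.9533


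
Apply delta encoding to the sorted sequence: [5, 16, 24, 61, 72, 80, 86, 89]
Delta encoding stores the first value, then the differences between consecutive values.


First value: 5
Deltas:
  16 - 5 = 11
  24 - 16 = 8
  61 - 24 = 37
  72 - 61 = 11
  80 - 72 = 8
  86 - 80 = 6
  89 - 86 = 3


Delta encoded: [5, 11, 8, 37, 11, 8, 6, 3]


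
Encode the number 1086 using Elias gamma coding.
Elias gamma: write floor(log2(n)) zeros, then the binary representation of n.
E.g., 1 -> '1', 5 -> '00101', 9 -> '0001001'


num_bits = floor(log2(1086)) + 1 = 11
leading_zeros = num_bits - 1 = 10
binary(1086) = 10000111110

Elias gamma(1086) = '0000000000' + '10000111110' = 000000000010000111110 (21 bits)


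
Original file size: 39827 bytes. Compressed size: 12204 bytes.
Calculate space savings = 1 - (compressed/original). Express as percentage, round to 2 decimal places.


ratio = compressed/original = 12204/39827 = 0.306425
savings = 1 - ratio = 1 - 0.306425 = 0.693575
as a percentage: 0.693575 * 100 = 69.36%

Space savings = 1 - 12204/39827 = 69.36%


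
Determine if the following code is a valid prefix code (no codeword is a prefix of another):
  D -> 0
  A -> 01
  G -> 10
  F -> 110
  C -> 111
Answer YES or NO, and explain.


Checking each pair (does one codeword prefix another?):
  D='0' vs A='01': prefix -- VIOLATION

NO -- this is NOT a valid prefix code. D (0) is a prefix of A (01).


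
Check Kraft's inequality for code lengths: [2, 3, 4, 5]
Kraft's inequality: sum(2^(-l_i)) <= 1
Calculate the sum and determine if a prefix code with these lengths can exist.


Sum = 2^(-2) + 2^(-3) + 2^(-4) + 2^(-5)
    = 0.25 + 0.125 + 0.0625 + 0.03125
    = 15/32 = 0.46875
Since 0.46875 <= 1, Kraft's inequality IS satisfied.
A prefix code with these lengths CAN exist.

Kraft sum = 0.46875. Satisfied.


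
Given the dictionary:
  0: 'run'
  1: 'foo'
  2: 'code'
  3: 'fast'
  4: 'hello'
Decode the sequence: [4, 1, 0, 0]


Look up each index in the dictionary:
  4 -> 'hello'
  1 -> 'foo'
  0 -> 'run'
  0 -> 'run'

Decoded: "hello foo run run"


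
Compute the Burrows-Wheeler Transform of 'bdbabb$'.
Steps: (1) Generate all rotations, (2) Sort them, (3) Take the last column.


Rotations (sorted):
  0: $bdbabb -> last char: b
  1: abb$bdb -> last char: b
  2: b$bdbab -> last char: b
  3: babb$bd -> last char: d
  4: bb$bdba -> last char: a
  5: bdbabb$ -> last char: $
  6: dbabb$b -> last char: b


BWT = bbbda$b


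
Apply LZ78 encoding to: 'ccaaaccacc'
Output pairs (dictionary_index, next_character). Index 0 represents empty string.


LZ78 encoding steps:
Dictionary: {0: ''}
Step 1: w='' (idx 0), next='c' -> output (0, 'c'), add 'c' as idx 1
Step 2: w='c' (idx 1), next='a' -> output (1, 'a'), add 'ca' as idx 2
Step 3: w='' (idx 0), next='a' -> output (0, 'a'), add 'a' as idx 3
Step 4: w='a' (idx 3), next='c' -> output (3, 'c'), add 'ac' as idx 4
Step 5: w='ca' (idx 2), next='c' -> output (2, 'c'), add 'cac' as idx 5
Step 6: w='c' (idx 1), end of input -> output (1, '')


Encoded: [(0, 'c'), (1, 'a'), (0, 'a'), (3, 'c'), (2, 'c'), (1, '')]


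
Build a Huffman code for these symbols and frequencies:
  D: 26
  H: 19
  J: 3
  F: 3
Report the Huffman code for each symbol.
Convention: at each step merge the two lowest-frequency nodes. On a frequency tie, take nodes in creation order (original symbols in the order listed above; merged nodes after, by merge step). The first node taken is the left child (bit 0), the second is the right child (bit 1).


Huffman tree construction:
Step 1: Merge J(3) + F(3) = 6
Step 2: Merge (J+F)(6) + H(19) = 25
Step 3: Merge ((J+F)+H)(25) + D(26) = 51
Read each symbol's code off the tree from the root (left child = 0, right child = 1).

Codes:
  D: 1 (length 1)
  H: 01 (length 2)
  J: 000 (length 3)
  F: 001 (length 3)
Average code length: 82/51 = 1.6078 bits/symbol


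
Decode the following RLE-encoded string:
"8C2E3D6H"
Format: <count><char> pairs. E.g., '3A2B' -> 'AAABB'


Expanding each <count><char> pair:
  8C -> 'CCCCCCCC'
  2E -> 'EE'
  3D -> 'DDD'
  6H -> 'HHHHHH'

Decoded = CCCCCCCCEEDDDHHHHHH


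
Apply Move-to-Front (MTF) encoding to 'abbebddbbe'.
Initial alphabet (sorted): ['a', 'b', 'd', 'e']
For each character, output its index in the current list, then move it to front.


MTF encoding:
'a': index 0 in ['a', 'b', 'd', 'e'] -> ['a', 'b', 'd', 'e']
'b': index 1 in ['a', 'b', 'd', 'e'] -> ['b', 'a', 'd', 'e']
'b': index 0 in ['b', 'a', 'd', 'e'] -> ['b', 'a', 'd', 'e']
'e': index 3 in ['b', 'a', 'd', 'e'] -> ['e', 'b', 'a', 'd']
'b': index 1 in ['e', 'b', 'a', 'd'] -> ['b', 'e', 'a', 'd']
'd': index 3 in ['b', 'e', 'a', 'd'] -> ['d', 'b', 'e', 'a']
'd': index 0 in ['d', 'b', 'e', 'a'] -> ['d', 'b', 'e', 'a']
'b': index 1 in ['d', 'b', 'e', 'a'] -> ['b', 'd', 'e', 'a']
'b': index 0 in ['b', 'd', 'e', 'a'] -> ['b', 'd', 'e', 'a']
'e': index 2 in ['b', 'd', 'e', 'a'] -> ['e', 'b', 'd', 'a']


Output: [0, 1, 0, 3, 1, 3, 0, 1, 0, 2]


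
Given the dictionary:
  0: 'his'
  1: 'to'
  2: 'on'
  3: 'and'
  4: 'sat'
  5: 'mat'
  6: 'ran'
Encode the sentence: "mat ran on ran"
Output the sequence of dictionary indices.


Look up each word in the dictionary:
  'mat' -> 5
  'ran' -> 6
  'on' -> 2
  'ran' -> 6

Encoded: [5, 6, 2, 6]


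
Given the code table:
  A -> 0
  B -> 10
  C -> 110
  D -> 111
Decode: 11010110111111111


Decoding:
110 -> C
10 -> B
110 -> C
111 -> D
111 -> D
111 -> D


Result: CBCDDD


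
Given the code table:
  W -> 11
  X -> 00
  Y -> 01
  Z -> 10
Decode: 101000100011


Decoding:
10 -> Z
10 -> Z
00 -> X
10 -> Z
00 -> X
11 -> W


Result: ZZXZXW


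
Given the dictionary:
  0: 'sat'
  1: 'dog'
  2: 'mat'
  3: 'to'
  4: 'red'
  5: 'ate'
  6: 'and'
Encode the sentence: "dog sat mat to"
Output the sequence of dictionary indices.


Look up each word in the dictionary:
  'dog' -> 1
  'sat' -> 0
  'mat' -> 2
  'to' -> 3

Encoded: [1, 0, 2, 3]


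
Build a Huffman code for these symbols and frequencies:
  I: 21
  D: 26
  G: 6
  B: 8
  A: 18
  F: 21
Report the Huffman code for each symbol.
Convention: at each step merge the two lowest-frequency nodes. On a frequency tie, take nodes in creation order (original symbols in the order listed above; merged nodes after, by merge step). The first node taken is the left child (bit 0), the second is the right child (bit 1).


Huffman tree construction:
Step 1: Merge G(6) + B(8) = 14
Step 2: Merge (G+B)(14) + A(18) = 32
Step 3: Merge I(21) + F(21) = 42
Step 4: Merge D(26) + ((G+B)+A)(32) = 58
Step 5: Merge (I+F)(42) + (D+((G+B)+A))(58) = 100
Read each symbol's code off the tree from the root (left child = 0, right child = 1).

Codes:
  I: 00 (length 2)
  D: 10 (length 2)
  G: 1100 (length 4)
  B: 1101 (length 4)
  A: 111 (length 3)
  F: 01 (length 2)
Average code length: 246/100 = 2.4600 bits/symbol


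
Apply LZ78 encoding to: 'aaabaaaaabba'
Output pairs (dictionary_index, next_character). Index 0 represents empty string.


LZ78 encoding steps:
Dictionary: {0: ''}
Step 1: w='' (idx 0), next='a' -> output (0, 'a'), add 'a' as idx 1
Step 2: w='a' (idx 1), next='a' -> output (1, 'a'), add 'aa' as idx 2
Step 3: w='' (idx 0), next='b' -> output (0, 'b'), add 'b' as idx 3
Step 4: w='aa' (idx 2), next='a' -> output (2, 'a'), add 'aaa' as idx 4
Step 5: w='aa' (idx 2), next='b' -> output (2, 'b'), add 'aab' as idx 5
Step 6: w='b' (idx 3), next='a' -> output (3, 'a'), add 'ba' as idx 6


Encoded: [(0, 'a'), (1, 'a'), (0, 'b'), (2, 'a'), (2, 'b'), (3, 'a')]


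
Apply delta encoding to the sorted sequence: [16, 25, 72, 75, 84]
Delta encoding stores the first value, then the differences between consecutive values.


First value: 16
Deltas:
  25 - 16 = 9
  72 - 25 = 47
  75 - 72 = 3
  84 - 75 = 9


Delta encoded: [16, 9, 47, 3, 9]


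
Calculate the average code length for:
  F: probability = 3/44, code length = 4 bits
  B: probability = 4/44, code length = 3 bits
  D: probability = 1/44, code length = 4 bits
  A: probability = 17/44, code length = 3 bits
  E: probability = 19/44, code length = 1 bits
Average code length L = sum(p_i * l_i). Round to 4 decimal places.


Weighted contributions p_i * l_i:
  F: (3/44) * 4 = 12/44
  B: (4/44) * 3 = 12/44
  D: (1/44) * 4 = 4/44
  A: (17/44) * 3 = 51/44
  E: (19/44) * 1 = 19/44
Sum = (12 + 12 + 4 + 51 + 19)/44 = 98/44

L = 98/44 = 2.2273 bits/symbol


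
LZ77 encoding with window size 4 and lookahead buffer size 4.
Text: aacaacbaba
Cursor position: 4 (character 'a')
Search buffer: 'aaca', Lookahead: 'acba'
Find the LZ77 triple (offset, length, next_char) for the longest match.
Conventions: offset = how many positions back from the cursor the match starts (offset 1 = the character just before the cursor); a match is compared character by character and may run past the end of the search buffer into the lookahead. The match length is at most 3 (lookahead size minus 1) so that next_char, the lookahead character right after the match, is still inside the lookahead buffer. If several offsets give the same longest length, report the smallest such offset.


Try each offset into the search buffer:
  offset=1 (pos 3, char 'a'): match length 1
  offset=2 (pos 2, char 'c'): match length 0
  offset=3 (pos 1, char 'a'): match length 2
  offset=4 (pos 0, char 'a'): match length 1
Longest match has length 2 at offset 3.
next_char = character at position 4 + 2 = 6 -> 'b'

Best match: offset=3, length=2 (matching 'ac' starting at position 1)
LZ77 triple: (3, 2, 'b')


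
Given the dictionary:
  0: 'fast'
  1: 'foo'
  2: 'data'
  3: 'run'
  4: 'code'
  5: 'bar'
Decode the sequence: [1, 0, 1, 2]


Look up each index in the dictionary:
  1 -> 'foo'
  0 -> 'fast'
  1 -> 'foo'
  2 -> 'data'

Decoded: "foo fast foo data"


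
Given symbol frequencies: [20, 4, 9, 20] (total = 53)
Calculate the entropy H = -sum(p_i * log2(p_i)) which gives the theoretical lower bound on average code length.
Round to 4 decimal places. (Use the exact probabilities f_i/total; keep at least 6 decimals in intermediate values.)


Per-symbol terms -p_i * log2(p_i) with p_i = f_i/53:
  p = 20/53 = 0.377358: log2(p) = -1.405992, -p*log2(p) = 0.530563
  p = 4/53 = 0.075472: log2(p) = -3.727920, -p*log2(p) = 0.281352
  p = 9/53 = 0.169811: log2(p) = -2.557995, -p*log2(p) = 0.434377
  p = 20/53 = 0.377358: log2(p) = -1.405992, -p*log2(p) = 0.530563
H = 0.530563 + 0.281352 + 0.434377 + 0.530563 = 1.776855

H = 1.7769 bits/symbol


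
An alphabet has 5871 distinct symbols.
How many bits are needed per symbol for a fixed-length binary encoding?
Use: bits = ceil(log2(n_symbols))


log2(5871) = 12.5194
Bracket: 2^12 = 4096 < 5871 <= 2^13 = 8192
So ceil(log2(5871)) = 13

bits = ceil(log2(5871)) = ceil(12.5194) = 13 bits


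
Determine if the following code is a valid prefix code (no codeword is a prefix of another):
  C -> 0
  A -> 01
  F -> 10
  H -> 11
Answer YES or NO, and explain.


Checking each pair (does one codeword prefix another?):
  C='0' vs A='01': prefix -- VIOLATION

NO -- this is NOT a valid prefix code. C (0) is a prefix of A (01).


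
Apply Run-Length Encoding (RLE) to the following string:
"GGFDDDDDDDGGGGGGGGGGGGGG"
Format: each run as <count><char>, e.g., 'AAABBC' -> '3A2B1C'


Scanning runs left to right:
  i=0: run of 'G' x 2 -> '2G'
  i=2: run of 'F' x 1 -> '1F'
  i=3: run of 'D' x 7 -> '7D'
  i=10: run of 'G' x 14 -> '14G'

RLE = 2G1F7D14G


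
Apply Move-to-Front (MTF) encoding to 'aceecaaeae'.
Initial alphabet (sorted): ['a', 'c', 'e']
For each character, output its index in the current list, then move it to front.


MTF encoding:
'a': index 0 in ['a', 'c', 'e'] -> ['a', 'c', 'e']
'c': index 1 in ['a', 'c', 'e'] -> ['c', 'a', 'e']
'e': index 2 in ['c', 'a', 'e'] -> ['e', 'c', 'a']
'e': index 0 in ['e', 'c', 'a'] -> ['e', 'c', 'a']
'c': index 1 in ['e', 'c', 'a'] -> ['c', 'e', 'a']
'a': index 2 in ['c', 'e', 'a'] -> ['a', 'c', 'e']
'a': index 0 in ['a', 'c', 'e'] -> ['a', 'c', 'e']
'e': index 2 in ['a', 'c', 'e'] -> ['e', 'a', 'c']
'a': index 1 in ['e', 'a', 'c'] -> ['a', 'e', 'c']
'e': index 1 in ['a', 'e', 'c'] -> ['e', 'a', 'c']


Output: [0, 1, 2, 0, 1, 2, 0, 2, 1, 1]


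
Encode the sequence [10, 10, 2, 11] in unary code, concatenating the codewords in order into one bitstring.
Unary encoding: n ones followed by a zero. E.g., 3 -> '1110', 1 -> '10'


Encode each number as n ones followed by a terminating 0:
  10 -> 11111111110 (11 bits)
  10 -> 11111111110 (11 bits)
  2 -> 110 (3 bits)
  11 -> 111111111110 (12 bits)
Total length = 11 + 11 + 3 + 12 = 37 bits.

Unary([10, 10, 2, 11]) = 1111111111011111111110110111111111110 (37 bits)


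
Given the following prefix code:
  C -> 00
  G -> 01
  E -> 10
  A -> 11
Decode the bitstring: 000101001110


Decoding step by step:
Bits 00 -> C
Bits 01 -> G
Bits 01 -> G
Bits 00 -> C
Bits 11 -> A
Bits 10 -> E


Decoded message: CGGCAE


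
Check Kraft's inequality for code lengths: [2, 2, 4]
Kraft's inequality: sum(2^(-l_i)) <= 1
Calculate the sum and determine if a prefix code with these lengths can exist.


Sum = 2^(-2) + 2^(-2) + 2^(-4)
    = 0.25 + 0.25 + 0.0625
    = 9/16 = 0.5625
Since 0.5625 <= 1, Kraft's inequality IS satisfied.
A prefix code with these lengths CAN exist.

Kraft sum = 0.5625. Satisfied.


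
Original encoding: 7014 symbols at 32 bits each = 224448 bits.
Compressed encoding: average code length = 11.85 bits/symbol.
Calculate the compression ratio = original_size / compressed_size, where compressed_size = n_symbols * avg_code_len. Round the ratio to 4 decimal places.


original_size = n_symbols * orig_bits = 7014 * 32 = 224448 bits
compressed_size = n_symbols * avg_code_len = 7014 * 11.85 = 83115.9 bits
ratio = original_size / compressed_size = 224448 / 83115.9 = 2.7004

Compression ratio = 2.7004


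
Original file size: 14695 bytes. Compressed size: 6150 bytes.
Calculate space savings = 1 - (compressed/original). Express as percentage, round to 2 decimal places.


ratio = compressed/original = 6150/14695 = 0.41851
savings = 1 - ratio = 1 - 0.41851 = 0.58149
as a percentage: 0.58149 * 100 = 58.15%

Space savings = 1 - 6150/14695 = 58.15%


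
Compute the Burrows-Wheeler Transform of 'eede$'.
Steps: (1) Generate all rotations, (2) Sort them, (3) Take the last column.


Rotations (sorted):
  0: $eede -> last char: e
  1: de$ee -> last char: e
  2: e$eed -> last char: d
  3: ede$e -> last char: e
  4: eede$ -> last char: $


BWT = eede$


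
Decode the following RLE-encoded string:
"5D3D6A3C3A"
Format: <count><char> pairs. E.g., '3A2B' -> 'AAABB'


Expanding each <count><char> pair:
  5D -> 'DDDDD'
  3D -> 'DDD'
  6A -> 'AAAAAA'
  3C -> 'CCC'
  3A -> 'AAA'

Decoded = DDDDDDDDAAAAAACCCAAA


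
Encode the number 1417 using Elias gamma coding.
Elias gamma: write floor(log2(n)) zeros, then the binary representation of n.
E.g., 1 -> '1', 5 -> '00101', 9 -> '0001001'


num_bits = floor(log2(1417)) + 1 = 11
leading_zeros = num_bits - 1 = 10
binary(1417) = 10110001001

Elias gamma(1417) = '0000000000' + '10110001001' = 000000000010110001001 (21 bits)


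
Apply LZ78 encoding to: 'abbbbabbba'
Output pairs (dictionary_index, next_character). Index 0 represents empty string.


LZ78 encoding steps:
Dictionary: {0: ''}
Step 1: w='' (idx 0), next='a' -> output (0, 'a'), add 'a' as idx 1
Step 2: w='' (idx 0), next='b' -> output (0, 'b'), add 'b' as idx 2
Step 3: w='b' (idx 2), next='b' -> output (2, 'b'), add 'bb' as idx 3
Step 4: w='b' (idx 2), next='a' -> output (2, 'a'), add 'ba' as idx 4
Step 5: w='bb' (idx 3), next='b' -> output (3, 'b'), add 'bbb' as idx 5
Step 6: w='a' (idx 1), end of input -> output (1, '')


Encoded: [(0, 'a'), (0, 'b'), (2, 'b'), (2, 'a'), (3, 'b'), (1, '')]


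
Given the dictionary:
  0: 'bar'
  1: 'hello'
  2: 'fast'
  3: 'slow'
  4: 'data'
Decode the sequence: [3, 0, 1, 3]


Look up each index in the dictionary:
  3 -> 'slow'
  0 -> 'bar'
  1 -> 'hello'
  3 -> 'slow'

Decoded: "slow bar hello slow"
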